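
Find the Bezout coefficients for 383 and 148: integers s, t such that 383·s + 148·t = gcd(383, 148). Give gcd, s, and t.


Euclidean algorithm on (383, 148) — divide until remainder is 0:
  383 = 2 · 148 + 87
  148 = 1 · 87 + 61
  87 = 1 · 61 + 26
  61 = 2 · 26 + 9
  26 = 2 · 9 + 8
  9 = 1 · 8 + 1
  8 = 8 · 1 + 0
gcd(383, 148) = 1.
Track Bezout coefficients alongside the remainders: start with r₀ = 383 = a·1 + b·0 (s = 1, t = 0) and r₁ = 148 = a·0 + b·1 (s = 0, t = 1); each new remainder r_{k+1} = r_{k-1} − q_k·r_k inherits s_{k+1} = s_{k-1} − q_k·s_k, t_{k+1} = t_{k-1} − q_k·t_k, so r_k = a·s_k + b·t_k at every step:
  q = 2: r = 87, s = 1 − 2·0 = 1, t = 0 − 2·1 = -2  (check: 383·1 + 148·(-2) = 87)
  q = 1: r = 61, s = 0 − 1·1 = -1, t = 1 − 1·(-2) = 3  (check: 383·(-1) + 148·3 = 61)
  q = 1: r = 26, s = 1 − 1·(-1) = 2, t = -2 − 1·3 = -5  (check: 383·2 + 148·(-5) = 26)
  q = 2: r = 9, s = -1 − 2·2 = -5, t = 3 − 2·(-5) = 13  (check: 383·(-5) + 148·13 = 9)
  q = 2: r = 8, s = 2 − 2·(-5) = 12, t = -5 − 2·13 = -31  (check: 383·12 + 148·(-31) = 8)
  q = 1: r = 1, s = -5 − 1·12 = -17, t = 13 − 1·(-31) = 44  (check: 383·(-17) + 148·44 = 1)
The row with r = 1 (the gcd) gives the Bezout coefficients s = -17, t = 44.
Result: 383 · (-17) + 148 · (44) = 1.

gcd(383, 148) = 1; s = -17, t = 44 (check: 383·(-17) + 148·44 = 1).


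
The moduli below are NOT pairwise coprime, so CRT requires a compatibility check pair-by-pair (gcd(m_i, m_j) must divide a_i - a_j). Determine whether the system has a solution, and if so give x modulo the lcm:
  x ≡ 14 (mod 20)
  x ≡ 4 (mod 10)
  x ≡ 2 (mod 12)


Moduli 20, 10, 12 are not pairwise coprime, so CRT works modulo lcm(m_i) when all pairwise compatibility conditions hold.
Pairwise compatibility: gcd(m_i, m_j) must divide a_i - a_j for every pair.
Merge one congruence at a time:
  Start: x ≡ 14 (mod 20).
  Combine with x ≡ 4 (mod 10): gcd(20, 10) = 10; 4 - 14 = -10, which IS divisible by 10, so compatible.
    Write x = 14 + 20·t and substitute into x ≡ 4 (mod 10): 20·t ≡ 4 − 14 = -10 (mod 10).
    Divide the congruence (and modulus) by g = 10: 2·t ≡ -1 (mod 1).
    Modulo 1 every t works; take t = 0.
    Then x = 14 + 20·0 = 14, valid modulo lcm(20, 10) = 20: x ≡ 14 (mod 20).
  Combine with x ≡ 2 (mod 12): gcd(20, 12) = 4; 2 - 14 = -12, which IS divisible by 4, so compatible.
    Write x = 14 + 20·t and substitute into x ≡ 2 (mod 12): 20·t ≡ 2 − 14 = -12 (mod 12).
    Divide the congruence (and modulus) by g = 4: 5·t ≡ -3 (mod 3).
    Reduce coefficients mod 3: 2·t ≡ 0 (mod 3).
    The inverse of 2 mod 3 is 2 (since 2·2 = 4 = 1·3 + 1), so t ≡ 2·0 = 0 ≡ 0 (mod 3).
    Then x = 14 + 20·0 = 14, valid modulo lcm(20, 12) = 60: x ≡ 14 (mod 60).
Verify: 14 mod 20 = 14, 14 mod 10 = 4, 14 mod 12 = 2.

x ≡ 14 (mod 60).


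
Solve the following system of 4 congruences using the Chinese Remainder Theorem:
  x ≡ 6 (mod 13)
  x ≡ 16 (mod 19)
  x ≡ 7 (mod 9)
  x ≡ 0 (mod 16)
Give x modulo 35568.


Product of moduli M = 13 · 19 · 9 · 16 = 35568.
Merge one congruence at a time:
  Start: x ≡ 6 (mod 13).
  Combine with x ≡ 16 (mod 19); new modulus lcm = 247.
    Write x = 6 + 13·t and substitute into x ≡ 16 (mod 19): 13·t ≡ 16 − 6 = 10 (mod 19).
    The inverse of 13 mod 19 is 3 (since 13·3 = 39 = 2·19 + 1), so t ≡ 3·10 = 30 ≡ 11 (mod 19).
    Then x = 6 + 13·11 = 149, valid modulo lcm(13, 19) = 247: x ≡ 149 (mod 247).
  Combine with x ≡ 7 (mod 9); new modulus lcm = 2223.
    Write x = 149 + 247·t and substitute into x ≡ 7 (mod 9): 247·t ≡ 7 − 149 = -142 (mod 9).
    Reduce coefficients mod 9: 4·t ≡ 2 (mod 9).
    The inverse of 4 mod 9 is 7 (since 4·7 = 28 = 3·9 + 1), so t ≡ 7·2 = 14 ≡ 5 (mod 9).
    Then x = 149 + 247·5 = 1384, valid modulo lcm(247, 9) = 2223: x ≡ 1384 (mod 2223).
  Combine with x ≡ 0 (mod 16); new modulus lcm = 35568.
    Write x = 1384 + 2223·t and substitute into x ≡ 0 (mod 16): 2223·t ≡ 0 − 1384 = -1384 (mod 16).
    Reduce coefficients mod 16: 15·t ≡ 8 (mod 16).
    The inverse of 15 mod 16 is 15 (since 15·15 = 225 = 14·16 + 1), so t ≡ 15·8 = 120 ≡ 8 (mod 16).
    Then x = 1384 + 2223·8 = 19168, valid modulo lcm(2223, 16) = 35568: x ≡ 19168 (mod 35568).
Verify against each original: 19168 mod 13 = 6, 19168 mod 19 = 16, 19168 mod 9 = 7, 19168 mod 16 = 0.

x ≡ 19168 (mod 35568).


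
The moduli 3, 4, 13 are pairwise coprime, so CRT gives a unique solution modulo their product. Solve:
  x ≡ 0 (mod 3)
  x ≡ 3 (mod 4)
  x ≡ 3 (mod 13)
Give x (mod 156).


Moduli 3, 4, 13 are pairwise coprime; by CRT there is a unique solution modulo M = 3 · 4 · 13 = 156.
Solve pairwise, accumulating the modulus:
  Start with x ≡ 0 (mod 3).
  Combine with x ≡ 3 (mod 4): since gcd(3, 4) = 1, we get a unique residue mod 12.
    Write x = 0 + 3·t and substitute into x ≡ 3 (mod 4): 3·t ≡ 3 − 0 = 3 (mod 4).
    The inverse of 3 mod 4 is 3 (since 3·3 = 9 = 2·4 + 1), so t ≡ 3·3 = 9 ≡ 1 (mod 4).
    Then x = 0 + 3·1 = 3, valid modulo lcm(3, 4) = 12: x ≡ 3 (mod 12).
  Combine with x ≡ 3 (mod 13): since gcd(12, 13) = 1, we get a unique residue mod 156.
    Write x = 3 + 12·t and substitute into x ≡ 3 (mod 13): 12·t ≡ 3 − 3 = 0 (mod 13).
    The inverse of 12 mod 13 is 12 (since 12·12 = 144 = 11·13 + 1), so t ≡ 12·0 = 0 ≡ 0 (mod 13).
    Then x = 3 + 12·0 = 3, valid modulo lcm(12, 13) = 156: x ≡ 3 (mod 156).
Verify: 3 mod 3 = 0 ✓, 3 mod 4 = 3 ✓, 3 mod 13 = 3 ✓.

x ≡ 3 (mod 156).


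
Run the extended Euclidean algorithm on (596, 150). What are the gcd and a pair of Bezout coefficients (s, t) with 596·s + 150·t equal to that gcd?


Euclidean algorithm on (596, 150) — divide until remainder is 0:
  596 = 3 · 150 + 146
  150 = 1 · 146 + 4
  146 = 36 · 4 + 2
  4 = 2 · 2 + 0
gcd(596, 150) = 2.
Track Bezout coefficients alongside the remainders: start with r₀ = 596 = a·1 + b·0 (s = 1, t = 0) and r₁ = 150 = a·0 + b·1 (s = 0, t = 1); each new remainder r_{k+1} = r_{k-1} − q_k·r_k inherits s_{k+1} = s_{k-1} − q_k·s_k, t_{k+1} = t_{k-1} − q_k·t_k, so r_k = a·s_k + b·t_k at every step:
  q = 3: r = 146, s = 1 − 3·0 = 1, t = 0 − 3·1 = -3  (check: 596·1 + 150·(-3) = 146)
  q = 1: r = 4, s = 0 − 1·1 = -1, t = 1 − 1·(-3) = 4  (check: 596·(-1) + 150·4 = 4)
  q = 36: r = 2, s = 1 − 36·(-1) = 37, t = -3 − 36·4 = -147  (check: 596·37 + 150·(-147) = 2)
The row with r = 2 (the gcd) gives the Bezout coefficients s = 37, t = -147.
Result: 596 · (37) + 150 · (-147) = 2.

gcd(596, 150) = 2; s = 37, t = -147 (check: 596·37 + 150·(-147) = 2).


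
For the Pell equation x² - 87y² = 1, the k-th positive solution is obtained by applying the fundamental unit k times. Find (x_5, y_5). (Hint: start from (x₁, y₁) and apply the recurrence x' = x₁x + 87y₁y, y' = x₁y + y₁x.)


Step 1: Find the fundamental solution (x₁, y₁) of x² - 87y² = 1.
  Expand √87 as a continued fraction. a₀ = ⌊√87⌋ = 9; iterate m_{k+1} = d_k·a_k − m_k, d_{k+1} = (87 − m_{k+1}²)/d_k, a_{k+1} = ⌊(a₀ + m_{k+1})/d_{k+1}⌋ (starting m₀ = 0, d₀ = 1), with convergents p_k = a_k·p_{k-1} + p_{k-2}, q_k = a_k·q_{k-1} + q_{k-2} (p₋₁ = 1, q₋₁ = 0):
  k = 0: a₀ = 9; p₀/q₀ = 9/1; p₀² − 87·q₀² = 81 − 87 = -6.
  k = 1: m = 9, d = 6, a = ⌊(9 + 9)/6⌋ = 3; p/q = (3·9 + 1)/(3·1 + 0) = 28/3; p² − 87·q² = 784 − 783 = 1.
  The first convergent with p² − 87·q² = 1 gives the fundamental solution (x₁, y₁) = (28, 3).
Step 2: Apply the recurrence (x_{n+1}, y_{n+1}) = (x₁x_n + 87y₁y_n, x₁y_n + y₁x_n) repeatedly.
  From (x_1, y_1) = (28, 3): x_2 = 28·28 + 87·3·3 = 1567; y_2 = 28·3 + 3·28 = 168.
  From (x_2, y_2) = (1567, 168): x_3 = 28·1567 + 87·3·168 = 87724; y_3 = 28·168 + 3·1567 = 9405.
  From (x_3, y_3) = (87724, 9405): x_4 = 28·87724 + 87·3·9405 = 4910977; y_4 = 28·9405 + 3·87724 = 526512.
  From (x_4, y_4) = (4910977, 526512): x_5 = 28·4910977 + 87·3·526512 = 274926988; y_5 = 28·526512 + 3·4910977 = 29475267.
Step 3: Verify x_5² - 87·y_5² = 75584848730752144 - 75584848730752143 = 1 (should be 1). ✓

(x_1, y_1) = (28, 3); (x_5, y_5) = (274926988, 29475267).


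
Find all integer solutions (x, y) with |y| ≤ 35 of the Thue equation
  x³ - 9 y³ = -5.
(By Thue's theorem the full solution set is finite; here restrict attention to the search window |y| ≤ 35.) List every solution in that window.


The equation is x³ - 9y³ = -5. For fixed y, x³ = 9·y³ − 5, so a solution requires the RHS to be a perfect cube.
Strategy: iterate y from -35 to 35, compute RHS = 9·y³ − 5, and check whether it is a (positive or negative) perfect cube.
Check small values of y:
  y = 0: RHS = -5 is not a perfect cube.
  y = 1: RHS = 4 is not a perfect cube.
  y = -1: RHS = -14 is not a perfect cube.
  y = 2: RHS = 67 is not a perfect cube.
  y = -2: RHS = -77 is not a perfect cube.
  y = 3: RHS = 238 is not a perfect cube.
  y = -3: RHS = -248 is not a perfect cube.
Continuing the search up to |y| = 35 finds no solutions either.
No (x, y) in the scanned range satisfies the equation.

No integer solutions with |y| ≤ 35.


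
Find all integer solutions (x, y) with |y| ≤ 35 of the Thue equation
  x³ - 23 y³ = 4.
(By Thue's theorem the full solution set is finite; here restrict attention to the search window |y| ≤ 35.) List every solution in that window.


The equation is x³ - 23y³ = 4. For fixed y, x³ = 23·y³ + 4, so a solution requires the RHS to be a perfect cube.
Strategy: iterate y from -35 to 35, compute RHS = 23·y³ + 4, and check whether it is a (positive or negative) perfect cube.
Check small values of y:
  y = 0: RHS = 4 is not a perfect cube.
  y = 1: RHS = 27 = (3)³ ⇒ x = 3 works.
  y = -1: RHS = -19 is not a perfect cube.
  y = 2: RHS = 188 is not a perfect cube.
  y = -2: RHS = -180 is not a perfect cube.
  y = 3: RHS = 625 is not a perfect cube.
  y = -3: RHS = -617 is not a perfect cube.
Continuing the search up to |y| = 35 finds no further solutions beyond those listed.
Collected solutions: (3, 1).

Solutions (with |y| ≤ 35): (3, 1).


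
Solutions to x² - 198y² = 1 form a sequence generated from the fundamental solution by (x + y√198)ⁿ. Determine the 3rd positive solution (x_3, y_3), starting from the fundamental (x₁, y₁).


Step 1: Find the fundamental solution (x₁, y₁) of x² - 198y² = 1.
  Expand √198 as a continued fraction. a₀ = ⌊√198⌋ = 14; iterate m_{k+1} = d_k·a_k − m_k, d_{k+1} = (198 − m_{k+1}²)/d_k, a_{k+1} = ⌊(a₀ + m_{k+1})/d_{k+1}⌋ (starting m₀ = 0, d₀ = 1), with convergents p_k = a_k·p_{k-1} + p_{k-2}, q_k = a_k·q_{k-1} + q_{k-2} (p₋₁ = 1, q₋₁ = 0):
  k = 0: a₀ = 14; p₀/q₀ = 14/1; p₀² − 198·q₀² = 196 − 198 = -2.
  k = 1: m = 14, d = 2, a = ⌊(14 + 14)/2⌋ = 14; p/q = (14·14 + 1)/(14·1 + 0) = 197/14; p² − 198·q² = 38809 − 38808 = 1.
  The first convergent with p² − 198·q² = 1 gives the fundamental solution (x₁, y₁) = (197, 14).
Step 2: Apply the recurrence (x_{n+1}, y_{n+1}) = (x₁x_n + 198y₁y_n, x₁y_n + y₁x_n) repeatedly.
  From (x_1, y_1) = (197, 14): x_2 = 197·197 + 198·14·14 = 77617; y_2 = 197·14 + 14·197 = 5516.
  From (x_2, y_2) = (77617, 5516): x_3 = 197·77617 + 198·14·5516 = 30580901; y_3 = 197·5516 + 14·77617 = 2173290.
Step 3: Verify x_3² - 198·y_3² = 935191505971801 - 935191505971800 = 1 (should be 1). ✓

(x_1, y_1) = (197, 14); (x_3, y_3) = (30580901, 2173290).


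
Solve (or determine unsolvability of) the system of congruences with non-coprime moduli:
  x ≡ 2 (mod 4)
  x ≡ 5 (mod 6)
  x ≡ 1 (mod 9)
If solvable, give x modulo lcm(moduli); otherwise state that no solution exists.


Moduli 4, 6, 9 are not pairwise coprime, so CRT works modulo lcm(m_i) when all pairwise compatibility conditions hold.
Pairwise compatibility: gcd(m_i, m_j) must divide a_i - a_j for every pair.
Merge one congruence at a time:
  Start: x ≡ 2 (mod 4).
  Combine with x ≡ 5 (mod 6): gcd(4, 6) = 2, and 5 - 2 = 3 is NOT divisible by 2.
    ⇒ system is inconsistent (no integer solution).

No solution (the system is inconsistent).


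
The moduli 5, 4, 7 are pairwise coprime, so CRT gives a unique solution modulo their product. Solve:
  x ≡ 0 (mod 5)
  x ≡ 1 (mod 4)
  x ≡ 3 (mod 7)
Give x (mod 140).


Moduli 5, 4, 7 are pairwise coprime; by CRT there is a unique solution modulo M = 5 · 4 · 7 = 140.
Solve pairwise, accumulating the modulus:
  Start with x ≡ 0 (mod 5).
  Combine with x ≡ 1 (mod 4): since gcd(5, 4) = 1, we get a unique residue mod 20.
    Write x = 0 + 5·t and substitute into x ≡ 1 (mod 4): 5·t ≡ 1 − 0 = 1 (mod 4).
    Reduce coefficients mod 4: 1·t ≡ 1 (mod 4).
    So t ≡ 1 (mod 4).
    Then x = 0 + 5·1 = 5, valid modulo lcm(5, 4) = 20: x ≡ 5 (mod 20).
  Combine with x ≡ 3 (mod 7): since gcd(20, 7) = 1, we get a unique residue mod 140.
    Write x = 5 + 20·t and substitute into x ≡ 3 (mod 7): 20·t ≡ 3 − 5 = -2 (mod 7).
    Reduce coefficients mod 7: 6·t ≡ 5 (mod 7).
    The inverse of 6 mod 7 is 6 (since 6·6 = 36 = 5·7 + 1), so t ≡ 6·5 = 30 ≡ 2 (mod 7).
    Then x = 5 + 20·2 = 45, valid modulo lcm(20, 7) = 140: x ≡ 45 (mod 140).
Verify: 45 mod 5 = 0 ✓, 45 mod 4 = 1 ✓, 45 mod 7 = 3 ✓.

x ≡ 45 (mod 140).


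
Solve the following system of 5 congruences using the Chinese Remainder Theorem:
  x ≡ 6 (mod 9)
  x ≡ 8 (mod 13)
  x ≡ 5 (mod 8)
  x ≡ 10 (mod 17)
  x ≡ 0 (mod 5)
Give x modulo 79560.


Product of moduli M = 9 · 13 · 8 · 17 · 5 = 79560.
Merge one congruence at a time:
  Start: x ≡ 6 (mod 9).
  Combine with x ≡ 8 (mod 13); new modulus lcm = 117.
    Write x = 6 + 9·t and substitute into x ≡ 8 (mod 13): 9·t ≡ 8 − 6 = 2 (mod 13).
    The inverse of 9 mod 13 is 3 (since 9·3 = 27 = 2·13 + 1), so t ≡ 3·2 = 6 ≡ 6 (mod 13).
    Then x = 6 + 9·6 = 60, valid modulo lcm(9, 13) = 117: x ≡ 60 (mod 117).
  Combine with x ≡ 5 (mod 8); new modulus lcm = 936.
    Write x = 60 + 117·t and substitute into x ≡ 5 (mod 8): 117·t ≡ 5 − 60 = -55 (mod 8).
    Reduce coefficients mod 8: 5·t ≡ 1 (mod 8).
    The inverse of 5 mod 8 is 5 (since 5·5 = 25 = 3·8 + 1), so t ≡ 5·1 = 5 ≡ 5 (mod 8).
    Then x = 60 + 117·5 = 645, valid modulo lcm(117, 8) = 936: x ≡ 645 (mod 936).
  Combine with x ≡ 10 (mod 17); new modulus lcm = 15912.
    Write x = 645 + 936·t and substitute into x ≡ 10 (mod 17): 936·t ≡ 10 − 645 = -635 (mod 17).
    Reduce coefficients mod 17: 1·t ≡ 11 (mod 17).
    So t ≡ 11 (mod 17).
    Then x = 645 + 936·11 = 10941, valid modulo lcm(936, 17) = 15912: x ≡ 10941 (mod 15912).
  Combine with x ≡ 0 (mod 5); new modulus lcm = 79560.
    Write x = 10941 + 15912·t and substitute into x ≡ 0 (mod 5): 15912·t ≡ 0 − 10941 = -10941 (mod 5).
    Reduce coefficients mod 5: 2·t ≡ 4 (mod 5).
    The inverse of 2 mod 5 is 3 (since 2·3 = 6 = 1·5 + 1), so t ≡ 3·4 = 12 ≡ 2 (mod 5).
    Then x = 10941 + 15912·2 = 42765, valid modulo lcm(15912, 5) = 79560: x ≡ 42765 (mod 79560).
Verify against each original: 42765 mod 9 = 6, 42765 mod 13 = 8, 42765 mod 8 = 5, 42765 mod 17 = 10, 42765 mod 5 = 0.

x ≡ 42765 (mod 79560).


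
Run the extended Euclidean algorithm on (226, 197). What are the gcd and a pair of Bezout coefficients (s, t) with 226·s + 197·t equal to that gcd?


Euclidean algorithm on (226, 197) — divide until remainder is 0:
  226 = 1 · 197 + 29
  197 = 6 · 29 + 23
  29 = 1 · 23 + 6
  23 = 3 · 6 + 5
  6 = 1 · 5 + 1
  5 = 5 · 1 + 0
gcd(226, 197) = 1.
Track Bezout coefficients alongside the remainders: start with r₀ = 226 = a·1 + b·0 (s = 1, t = 0) and r₁ = 197 = a·0 + b·1 (s = 0, t = 1); each new remainder r_{k+1} = r_{k-1} − q_k·r_k inherits s_{k+1} = s_{k-1} − q_k·s_k, t_{k+1} = t_{k-1} − q_k·t_k, so r_k = a·s_k + b·t_k at every step:
  q = 1: r = 29, s = 1 − 1·0 = 1, t = 0 − 1·1 = -1  (check: 226·1 + 197·(-1) = 29)
  q = 6: r = 23, s = 0 − 6·1 = -6, t = 1 − 6·(-1) = 7  (check: 226·(-6) + 197·7 = 23)
  q = 1: r = 6, s = 1 − 1·(-6) = 7, t = -1 − 1·7 = -8  (check: 226·7 + 197·(-8) = 6)
  q = 3: r = 5, s = -6 − 3·7 = -27, t = 7 − 3·(-8) = 31  (check: 226·(-27) + 197·31 = 5)
  q = 1: r = 1, s = 7 − 1·(-27) = 34, t = -8 − 1·31 = -39  (check: 226·34 + 197·(-39) = 1)
The row with r = 1 (the gcd) gives the Bezout coefficients s = 34, t = -39.
Result: 226 · (34) + 197 · (-39) = 1.

gcd(226, 197) = 1; s = 34, t = -39 (check: 226·34 + 197·(-39) = 1).


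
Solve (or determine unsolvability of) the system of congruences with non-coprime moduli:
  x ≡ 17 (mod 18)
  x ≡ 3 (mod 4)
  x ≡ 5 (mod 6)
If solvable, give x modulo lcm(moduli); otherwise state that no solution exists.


Moduli 18, 4, 6 are not pairwise coprime, so CRT works modulo lcm(m_i) when all pairwise compatibility conditions hold.
Pairwise compatibility: gcd(m_i, m_j) must divide a_i - a_j for every pair.
Merge one congruence at a time:
  Start: x ≡ 17 (mod 18).
  Combine with x ≡ 3 (mod 4): gcd(18, 4) = 2; 3 - 17 = -14, which IS divisible by 2, so compatible.
    Write x = 17 + 18·t and substitute into x ≡ 3 (mod 4): 18·t ≡ 3 − 17 = -14 (mod 4).
    Divide the congruence (and modulus) by g = 2: 9·t ≡ -7 (mod 2).
    Reduce coefficients mod 2: 1·t ≡ 1 (mod 2).
    So t ≡ 1 (mod 2).
    Then x = 17 + 18·1 = 35, valid modulo lcm(18, 4) = 36: x ≡ 35 (mod 36).
  Combine with x ≡ 5 (mod 6): gcd(36, 6) = 6; 5 - 35 = -30, which IS divisible by 6, so compatible.
    Write x = 35 + 36·t and substitute into x ≡ 5 (mod 6): 36·t ≡ 5 − 35 = -30 (mod 6).
    Divide the congruence (and modulus) by g = 6: 6·t ≡ -5 (mod 1).
    Modulo 1 every t works; take t = 0.
    Then x = 35 + 36·0 = 35, valid modulo lcm(36, 6) = 36: x ≡ 35 (mod 36).
Verify: 35 mod 18 = 17, 35 mod 4 = 3, 35 mod 6 = 5.

x ≡ 35 (mod 36).


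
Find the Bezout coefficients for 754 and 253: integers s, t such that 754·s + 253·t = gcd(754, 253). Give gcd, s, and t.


Euclidean algorithm on (754, 253) — divide until remainder is 0:
  754 = 2 · 253 + 248
  253 = 1 · 248 + 5
  248 = 49 · 5 + 3
  5 = 1 · 3 + 2
  3 = 1 · 2 + 1
  2 = 2 · 1 + 0
gcd(754, 253) = 1.
Track Bezout coefficients alongside the remainders: start with r₀ = 754 = a·1 + b·0 (s = 1, t = 0) and r₁ = 253 = a·0 + b·1 (s = 0, t = 1); each new remainder r_{k+1} = r_{k-1} − q_k·r_k inherits s_{k+1} = s_{k-1} − q_k·s_k, t_{k+1} = t_{k-1} − q_k·t_k, so r_k = a·s_k + b·t_k at every step:
  q = 2: r = 248, s = 1 − 2·0 = 1, t = 0 − 2·1 = -2  (check: 754·1 + 253·(-2) = 248)
  q = 1: r = 5, s = 0 − 1·1 = -1, t = 1 − 1·(-2) = 3  (check: 754·(-1) + 253·3 = 5)
  q = 49: r = 3, s = 1 − 49·(-1) = 50, t = -2 − 49·3 = -149  (check: 754·50 + 253·(-149) = 3)
  q = 1: r = 2, s = -1 − 1·50 = -51, t = 3 − 1·(-149) = 152  (check: 754·(-51) + 253·152 = 2)
  q = 1: r = 1, s = 50 − 1·(-51) = 101, t = -149 − 1·152 = -301  (check: 754·101 + 253·(-301) = 1)
The row with r = 1 (the gcd) gives the Bezout coefficients s = 101, t = -301.
Result: 754 · (101) + 253 · (-301) = 1.

gcd(754, 253) = 1; s = 101, t = -301 (check: 754·101 + 253·(-301) = 1).


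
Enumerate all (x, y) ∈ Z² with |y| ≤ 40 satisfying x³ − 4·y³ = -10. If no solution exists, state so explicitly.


The equation is x³ - 4y³ = -10. For fixed y, x³ = 4·y³ − 10, so a solution requires the RHS to be a perfect cube.
Strategy: iterate y from -40 to 40, compute RHS = 4·y³ − 10, and check whether it is a (positive or negative) perfect cube.
Check small values of y:
  y = 0: RHS = -10 is not a perfect cube.
  y = 1: RHS = -6 is not a perfect cube.
  y = -1: RHS = -14 is not a perfect cube.
  y = 2: RHS = 22 is not a perfect cube.
  y = -2: RHS = -42 is not a perfect cube.
  y = 3: RHS = 98 is not a perfect cube.
  y = -3: RHS = -118 is not a perfect cube.
Continuing the search up to |y| = 40 finds no solutions either.
No (x, y) in the scanned range satisfies the equation.

No integer solutions with |y| ≤ 40.


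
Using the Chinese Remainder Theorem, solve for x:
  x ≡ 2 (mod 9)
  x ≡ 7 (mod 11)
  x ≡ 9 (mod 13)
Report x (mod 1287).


Moduli 9, 11, 13 are pairwise coprime; by CRT there is a unique solution modulo M = 9 · 11 · 13 = 1287.
Solve pairwise, accumulating the modulus:
  Start with x ≡ 2 (mod 9).
  Combine with x ≡ 7 (mod 11): since gcd(9, 11) = 1, we get a unique residue mod 99.
    Write x = 2 + 9·t and substitute into x ≡ 7 (mod 11): 9·t ≡ 7 − 2 = 5 (mod 11).
    The inverse of 9 mod 11 is 5 (since 9·5 = 45 = 4·11 + 1), so t ≡ 5·5 = 25 ≡ 3 (mod 11).
    Then x = 2 + 9·3 = 29, valid modulo lcm(9, 11) = 99: x ≡ 29 (mod 99).
  Combine with x ≡ 9 (mod 13): since gcd(99, 13) = 1, we get a unique residue mod 1287.
    Write x = 29 + 99·t and substitute into x ≡ 9 (mod 13): 99·t ≡ 9 − 29 = -20 (mod 13).
    Reduce coefficients mod 13: 8·t ≡ 6 (mod 13).
    The inverse of 8 mod 13 is 5 (since 8·5 = 40 = 3·13 + 1), so t ≡ 5·6 = 30 ≡ 4 (mod 13).
    Then x = 29 + 99·4 = 425, valid modulo lcm(99, 13) = 1287: x ≡ 425 (mod 1287).
Verify: 425 mod 9 = 2 ✓, 425 mod 11 = 7 ✓, 425 mod 13 = 9 ✓.

x ≡ 425 (mod 1287).


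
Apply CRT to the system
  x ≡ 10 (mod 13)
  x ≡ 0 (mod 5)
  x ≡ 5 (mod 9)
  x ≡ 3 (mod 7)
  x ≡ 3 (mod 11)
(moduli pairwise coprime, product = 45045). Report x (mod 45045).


Product of moduli M = 13 · 5 · 9 · 7 · 11 = 45045.
Merge one congruence at a time:
  Start: x ≡ 10 (mod 13).
  Combine with x ≡ 0 (mod 5); new modulus lcm = 65.
    Write x = 10 + 13·t and substitute into x ≡ 0 (mod 5): 13·t ≡ 0 − 10 = -10 (mod 5).
    Reduce coefficients mod 5: 3·t ≡ 0 (mod 5).
    The inverse of 3 mod 5 is 2 (since 3·2 = 6 = 1·5 + 1), so t ≡ 2·0 = 0 ≡ 0 (mod 5).
    Then x = 10 + 13·0 = 10, valid modulo lcm(13, 5) = 65: x ≡ 10 (mod 65).
  Combine with x ≡ 5 (mod 9); new modulus lcm = 585.
    Write x = 10 + 65·t and substitute into x ≡ 5 (mod 9): 65·t ≡ 5 − 10 = -5 (mod 9).
    Reduce coefficients mod 9: 2·t ≡ 4 (mod 9).
    The inverse of 2 mod 9 is 5 (since 2·5 = 10 = 1·9 + 1), so t ≡ 5·4 = 20 ≡ 2 (mod 9).
    Then x = 10 + 65·2 = 140, valid modulo lcm(65, 9) = 585: x ≡ 140 (mod 585).
  Combine with x ≡ 3 (mod 7); new modulus lcm = 4095.
    Write x = 140 + 585·t and substitute into x ≡ 3 (mod 7): 585·t ≡ 3 − 140 = -137 (mod 7).
    Reduce coefficients mod 7: 4·t ≡ 3 (mod 7).
    The inverse of 4 mod 7 is 2 (since 4·2 = 8 = 1·7 + 1), so t ≡ 2·3 = 6 ≡ 6 (mod 7).
    Then x = 140 + 585·6 = 3650, valid modulo lcm(585, 7) = 4095: x ≡ 3650 (mod 4095).
  Combine with x ≡ 3 (mod 11); new modulus lcm = 45045.
    Write x = 3650 + 4095·t and substitute into x ≡ 3 (mod 11): 4095·t ≡ 3 − 3650 = -3647 (mod 11).
    Reduce coefficients mod 11: 3·t ≡ 5 (mod 11).
    The inverse of 3 mod 11 is 4 (since 3·4 = 12 = 1·11 + 1), so t ≡ 4·5 = 20 ≡ 9 (mod 11).
    Then x = 3650 + 4095·9 = 40505, valid modulo lcm(4095, 11) = 45045: x ≡ 40505 (mod 45045).
Verify against each original: 40505 mod 13 = 10, 40505 mod 5 = 0, 40505 mod 9 = 5, 40505 mod 7 = 3, 40505 mod 11 = 3.

x ≡ 40505 (mod 45045).


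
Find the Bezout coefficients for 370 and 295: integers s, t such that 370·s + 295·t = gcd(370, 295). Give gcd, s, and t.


Euclidean algorithm on (370, 295) — divide until remainder is 0:
  370 = 1 · 295 + 75
  295 = 3 · 75 + 70
  75 = 1 · 70 + 5
  70 = 14 · 5 + 0
gcd(370, 295) = 5.
Track Bezout coefficients alongside the remainders: start with r₀ = 370 = a·1 + b·0 (s = 1, t = 0) and r₁ = 295 = a·0 + b·1 (s = 0, t = 1); each new remainder r_{k+1} = r_{k-1} − q_k·r_k inherits s_{k+1} = s_{k-1} − q_k·s_k, t_{k+1} = t_{k-1} − q_k·t_k, so r_k = a·s_k + b·t_k at every step:
  q = 1: r = 75, s = 1 − 1·0 = 1, t = 0 − 1·1 = -1  (check: 370·1 + 295·(-1) = 75)
  q = 3: r = 70, s = 0 − 3·1 = -3, t = 1 − 3·(-1) = 4  (check: 370·(-3) + 295·4 = 70)
  q = 1: r = 5, s = 1 − 1·(-3) = 4, t = -1 − 1·4 = -5  (check: 370·4 + 295·(-5) = 5)
The row with r = 5 (the gcd) gives the Bezout coefficients s = 4, t = -5.
Result: 370 · (4) + 295 · (-5) = 5.

gcd(370, 295) = 5; s = 4, t = -5 (check: 370·4 + 295·(-5) = 5).


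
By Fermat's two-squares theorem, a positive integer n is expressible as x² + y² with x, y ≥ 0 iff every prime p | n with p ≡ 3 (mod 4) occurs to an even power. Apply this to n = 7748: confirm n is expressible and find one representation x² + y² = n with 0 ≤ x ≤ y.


Step 1: Factor n = 7748 = 2^2 · 13 · 149.
Step 2: Check the mod-4 condition on each prime factor: 2 = 2 (special); 13 ≡ 1 (mod 4), exponent 1; 149 ≡ 1 (mod 4), exponent 1.
All primes ≡ 3 (mod 4) appear to even exponent (or don't appear), so by the two-squares theorem n IS expressible as a sum of two squares.
Step 3: Build a representation. Group n = k² · m with k = 2 and m = 13 · 149 = 1937 (a product of primes ≡ 1 (mod 4)); a representation of m scales to one of n via (k·x)² + (k·y)² = k²(x² + y²). Each prime p ≡ 1 (mod 4) is itself a sum of two squares; find a² by testing p − a² for a perfect square:
  13: 13 − 1² = 12, 13 − 2² = 9 = 3² ⇒ 13 = 2² + 3².
  149: 149 − 1² = 148, 149 − 2² = 145, 149 − 3² = 140, 149 − 4² = 133, 149 − 5² = 124, 149 − 6² = 113, 149 − 7² = 100 = 10² ⇒ 149 = 7² + 10².
  Combine using the Brahmagupta–Fibonacci identity (a² + b²)(c² + d²) = (ac − bd)² + (ad + bc)² = (ac + bd)² + (ad − bc)²:
  13 · 149 = 1937: from (2² + 3²)(7² + 10²), take (2·7 − 3·10, 2·10 + 3·7) = (14 − 30, 20 + 21) = (-16, 41); dropping signs (only squares matter) gives (16, 41); check 16² + 41² = 256 + 1681 = 1937 ✓.
  Scale by k = 2: (2·16, 2·41) = (32, 82).
Step 4: Order so x ≤ y and verify: 32² + 82² = 1024 + 6724 = 7748 = n. ✓

n = 7748 = 32² + 82² (one valid representation with x ≤ y).


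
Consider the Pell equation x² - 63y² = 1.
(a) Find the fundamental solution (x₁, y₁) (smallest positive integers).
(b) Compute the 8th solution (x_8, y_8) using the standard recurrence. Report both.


Step 1: Find the fundamental solution (x₁, y₁) of x² - 63y² = 1.
  Expand √63 as a continued fraction. a₀ = ⌊√63⌋ = 7; iterate m_{k+1} = d_k·a_k − m_k, d_{k+1} = (63 − m_{k+1}²)/d_k, a_{k+1} = ⌊(a₀ + m_{k+1})/d_{k+1}⌋ (starting m₀ = 0, d₀ = 1), with convergents p_k = a_k·p_{k-1} + p_{k-2}, q_k = a_k·q_{k-1} + q_{k-2} (p₋₁ = 1, q₋₁ = 0):
  k = 0: a₀ = 7; p₀/q₀ = 7/1; p₀² − 63·q₀² = 49 − 63 = -14.
  k = 1: m = 7, d = 14, a = ⌊(7 + 7)/14⌋ = 1; p/q = (1·7 + 1)/(1·1 + 0) = 8/1; p² − 63·q² = 64 − 63 = 1.
  The first convergent with p² − 63·q² = 1 gives the fundamental solution (x₁, y₁) = (8, 1).
Step 2: Apply the recurrence (x_{n+1}, y_{n+1}) = (x₁x_n + 63y₁y_n, x₁y_n + y₁x_n) repeatedly.
  From (x_1, y_1) = (8, 1): x_2 = 8·8 + 63·1·1 = 127; y_2 = 8·1 + 1·8 = 16.
  From (x_2, y_2) = (127, 16): x_3 = 8·127 + 63·1·16 = 2024; y_3 = 8·16 + 1·127 = 255.
  From (x_3, y_3) = (2024, 255): x_4 = 8·2024 + 63·1·255 = 32257; y_4 = 8·255 + 1·2024 = 4064.
  From (x_4, y_4) = (32257, 4064): x_5 = 8·32257 + 63·1·4064 = 514088; y_5 = 8·4064 + 1·32257 = 64769.
  From (x_5, y_5) = (514088, 64769): x_6 = 8·514088 + 63·1·64769 = 8193151; y_6 = 8·64769 + 1·514088 = 1032240.
  From (x_6, y_6) = (8193151, 1032240): x_7 = 8·8193151 + 63·1·1032240 = 130576328; y_7 = 8·1032240 + 1·8193151 = 16451071.
  From (x_7, y_7) = (130576328, 16451071): x_8 = 8·130576328 + 63·1·16451071 = 2081028097; y_8 = 8·16451071 + 1·130576328 = 262184896.
Step 3: Verify x_8² - 63·y_8² = 4330677940503441409 - 4330677940503441408 = 1 (should be 1). ✓

(x_1, y_1) = (8, 1); (x_8, y_8) = (2081028097, 262184896).


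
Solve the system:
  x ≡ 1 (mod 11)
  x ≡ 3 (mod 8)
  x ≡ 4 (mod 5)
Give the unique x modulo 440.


Moduli 11, 8, 5 are pairwise coprime; by CRT there is a unique solution modulo M = 11 · 8 · 5 = 440.
Solve pairwise, accumulating the modulus:
  Start with x ≡ 1 (mod 11).
  Combine with x ≡ 3 (mod 8): since gcd(11, 8) = 1, we get a unique residue mod 88.
    Write x = 1 + 11·t and substitute into x ≡ 3 (mod 8): 11·t ≡ 3 − 1 = 2 (mod 8).
    Reduce coefficients mod 8: 3·t ≡ 2 (mod 8).
    The inverse of 3 mod 8 is 3 (since 3·3 = 9 = 1·8 + 1), so t ≡ 3·2 = 6 ≡ 6 (mod 8).
    Then x = 1 + 11·6 = 67, valid modulo lcm(11, 8) = 88: x ≡ 67 (mod 88).
  Combine with x ≡ 4 (mod 5): since gcd(88, 5) = 1, we get a unique residue mod 440.
    Write x = 67 + 88·t and substitute into x ≡ 4 (mod 5): 88·t ≡ 4 − 67 = -63 (mod 5).
    Reduce coefficients mod 5: 3·t ≡ 2 (mod 5).
    The inverse of 3 mod 5 is 2 (since 3·2 = 6 = 1·5 + 1), so t ≡ 2·2 = 4 ≡ 4 (mod 5).
    Then x = 67 + 88·4 = 419, valid modulo lcm(88, 5) = 440: x ≡ 419 (mod 440).
Verify: 419 mod 11 = 1 ✓, 419 mod 8 = 3 ✓, 419 mod 5 = 4 ✓.

x ≡ 419 (mod 440).


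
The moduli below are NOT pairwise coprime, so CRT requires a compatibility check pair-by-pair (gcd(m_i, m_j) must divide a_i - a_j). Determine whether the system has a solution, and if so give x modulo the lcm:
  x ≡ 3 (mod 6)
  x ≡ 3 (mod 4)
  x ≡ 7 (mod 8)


Moduli 6, 4, 8 are not pairwise coprime, so CRT works modulo lcm(m_i) when all pairwise compatibility conditions hold.
Pairwise compatibility: gcd(m_i, m_j) must divide a_i - a_j for every pair.
Merge one congruence at a time:
  Start: x ≡ 3 (mod 6).
  Combine with x ≡ 3 (mod 4): gcd(6, 4) = 2; 3 - 3 = 0, which IS divisible by 2, so compatible.
    Write x = 3 + 6·t and substitute into x ≡ 3 (mod 4): 6·t ≡ 3 − 3 = 0 (mod 4).
    Divide the congruence (and modulus) by g = 2: 3·t ≡ 0 (mod 2).
    Reduce coefficients mod 2: 1·t ≡ 0 (mod 2).
    So t ≡ 0 (mod 2).
    Then x = 3 + 6·0 = 3, valid modulo lcm(6, 4) = 12: x ≡ 3 (mod 12).
  Combine with x ≡ 7 (mod 8): gcd(12, 8) = 4; 7 - 3 = 4, which IS divisible by 4, so compatible.
    Write x = 3 + 12·t and substitute into x ≡ 7 (mod 8): 12·t ≡ 7 − 3 = 4 (mod 8).
    Divide the congruence (and modulus) by g = 4: 3·t ≡ 1 (mod 2).
    Reduce coefficients mod 2: 1·t ≡ 1 (mod 2).
    So t ≡ 1 (mod 2).
    Then x = 3 + 12·1 = 15, valid modulo lcm(12, 8) = 24: x ≡ 15 (mod 24).
Verify: 15 mod 6 = 3, 15 mod 4 = 3, 15 mod 8 = 7.

x ≡ 15 (mod 24).


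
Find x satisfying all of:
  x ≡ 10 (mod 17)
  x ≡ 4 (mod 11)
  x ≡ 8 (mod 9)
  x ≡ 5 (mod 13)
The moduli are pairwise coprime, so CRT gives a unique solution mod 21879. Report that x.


Product of moduli M = 17 · 11 · 9 · 13 = 21879.
Merge one congruence at a time:
  Start: x ≡ 10 (mod 17).
  Combine with x ≡ 4 (mod 11); new modulus lcm = 187.
    Write x = 10 + 17·t and substitute into x ≡ 4 (mod 11): 17·t ≡ 4 − 10 = -6 (mod 11).
    Reduce coefficients mod 11: 6·t ≡ 5 (mod 11).
    The inverse of 6 mod 11 is 2 (since 6·2 = 12 = 1·11 + 1), so t ≡ 2·5 = 10 ≡ 10 (mod 11).
    Then x = 10 + 17·10 = 180, valid modulo lcm(17, 11) = 187: x ≡ 180 (mod 187).
  Combine with x ≡ 8 (mod 9); new modulus lcm = 1683.
    Write x = 180 + 187·t and substitute into x ≡ 8 (mod 9): 187·t ≡ 8 − 180 = -172 (mod 9).
    Reduce coefficients mod 9: 7·t ≡ 8 (mod 9).
    The inverse of 7 mod 9 is 4 (since 7·4 = 28 = 3·9 + 1), so t ≡ 4·8 = 32 ≡ 5 (mod 9).
    Then x = 180 + 187·5 = 1115, valid modulo lcm(187, 9) = 1683: x ≡ 1115 (mod 1683).
  Combine with x ≡ 5 (mod 13); new modulus lcm = 21879.
    Write x = 1115 + 1683·t and substitute into x ≡ 5 (mod 13): 1683·t ≡ 5 − 1115 = -1110 (mod 13).
    Reduce coefficients mod 13: 6·t ≡ 8 (mod 13).
    The inverse of 6 mod 13 is 11 (since 6·11 = 66 = 5·13 + 1), so t ≡ 11·8 = 88 ≡ 10 (mod 13).
    Then x = 1115 + 1683·10 = 17945, valid modulo lcm(1683, 13) = 21879: x ≡ 17945 (mod 21879).
Verify against each original: 17945 mod 17 = 10, 17945 mod 11 = 4, 17945 mod 9 = 8, 17945 mod 13 = 5.

x ≡ 17945 (mod 21879).


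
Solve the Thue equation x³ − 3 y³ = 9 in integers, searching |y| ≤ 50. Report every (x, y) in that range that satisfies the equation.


The equation is x³ - 3y³ = 9. For fixed y, x³ = 3·y³ + 9, so a solution requires the RHS to be a perfect cube.
Strategy: iterate y from -50 to 50, compute RHS = 3·y³ + 9, and check whether it is a (positive or negative) perfect cube.
Check small values of y:
  y = 0: RHS = 9 is not a perfect cube.
  y = 1: RHS = 12 is not a perfect cube.
  y = -1: RHS = 6 is not a perfect cube.
  y = 2: RHS = 33 is not a perfect cube.
  y = -2: RHS = -15 is not a perfect cube.
  y = 3: RHS = 90 is not a perfect cube.
  y = -3: RHS = -72 is not a perfect cube.
Continuing the search up to |y| = 50 finds no solutions either.
No (x, y) in the scanned range satisfies the equation.

No integer solutions with |y| ≤ 50.


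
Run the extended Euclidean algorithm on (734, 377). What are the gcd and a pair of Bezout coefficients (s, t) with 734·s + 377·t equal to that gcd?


Euclidean algorithm on (734, 377) — divide until remainder is 0:
  734 = 1 · 377 + 357
  377 = 1 · 357 + 20
  357 = 17 · 20 + 17
  20 = 1 · 17 + 3
  17 = 5 · 3 + 2
  3 = 1 · 2 + 1
  2 = 2 · 1 + 0
gcd(734, 377) = 1.
Track Bezout coefficients alongside the remainders: start with r₀ = 734 = a·1 + b·0 (s = 1, t = 0) and r₁ = 377 = a·0 + b·1 (s = 0, t = 1); each new remainder r_{k+1} = r_{k-1} − q_k·r_k inherits s_{k+1} = s_{k-1} − q_k·s_k, t_{k+1} = t_{k-1} − q_k·t_k, so r_k = a·s_k + b·t_k at every step:
  q = 1: r = 357, s = 1 − 1·0 = 1, t = 0 − 1·1 = -1  (check: 734·1 + 377·(-1) = 357)
  q = 1: r = 20, s = 0 − 1·1 = -1, t = 1 − 1·(-1) = 2  (check: 734·(-1) + 377·2 = 20)
  q = 17: r = 17, s = 1 − 17·(-1) = 18, t = -1 − 17·2 = -35  (check: 734·18 + 377·(-35) = 17)
  q = 1: r = 3, s = -1 − 1·18 = -19, t = 2 − 1·(-35) = 37  (check: 734·(-19) + 377·37 = 3)
  q = 5: r = 2, s = 18 − 5·(-19) = 113, t = -35 − 5·37 = -220  (check: 734·113 + 377·(-220) = 2)
  q = 1: r = 1, s = -19 − 1·113 = -132, t = 37 − 1·(-220) = 257  (check: 734·(-132) + 377·257 = 1)
The row with r = 1 (the gcd) gives the Bezout coefficients s = -132, t = 257.
Result: 734 · (-132) + 377 · (257) = 1.

gcd(734, 377) = 1; s = -132, t = 257 (check: 734·(-132) + 377·257 = 1).


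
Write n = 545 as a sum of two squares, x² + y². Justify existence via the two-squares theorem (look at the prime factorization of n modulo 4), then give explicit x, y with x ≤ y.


Step 1: Factor n = 545 = 5 · 109.
Step 2: Check the mod-4 condition on each prime factor: 5 ≡ 1 (mod 4), exponent 1; 109 ≡ 1 (mod 4), exponent 1.
All primes ≡ 3 (mod 4) appear to even exponent (or don't appear), so by the two-squares theorem n IS expressible as a sum of two squares.
Step 3: Build a representation. Here n = 5 · 109 is a product of primes ≡ 1 (mod 4). Each prime p ≡ 1 (mod 4) is itself a sum of two squares; find a² by testing p − a² for a perfect square:
  5: 5 − 1² = 4 = 2² ⇒ 5 = 1² + 2².
  109: 109 − 1² = 108, 109 − 2² = 105, 109 − 3² = 100 = 10² ⇒ 109 = 3² + 10².
  Combine using the Brahmagupta–Fibonacci identity (a² + b²)(c² + d²) = (ac − bd)² + (ad + bc)² = (ac + bd)² + (ad − bc)²:
  5 · 109 = 545: from (1² + 2²)(3² + 10²), take (1·3 − 2·10, 1·10 + 2·3) = (3 − 20, 10 + 6) = (-17, 16); dropping signs (only squares matter) gives (17, 16); check 17² + 16² = 289 + 256 = 545 ✓.
Step 4: Order so x ≤ y and verify: 16² + 17² = 256 + 289 = 545 = n. ✓

n = 545 = 16² + 17² (one valid representation with x ≤ y).


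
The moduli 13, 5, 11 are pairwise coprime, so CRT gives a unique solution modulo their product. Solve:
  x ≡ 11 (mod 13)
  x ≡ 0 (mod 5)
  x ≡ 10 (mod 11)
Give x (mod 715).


Moduli 13, 5, 11 are pairwise coprime; by CRT there is a unique solution modulo M = 13 · 5 · 11 = 715.
Solve pairwise, accumulating the modulus:
  Start with x ≡ 11 (mod 13).
  Combine with x ≡ 0 (mod 5): since gcd(13, 5) = 1, we get a unique residue mod 65.
    Write x = 11 + 13·t and substitute into x ≡ 0 (mod 5): 13·t ≡ 0 − 11 = -11 (mod 5).
    Reduce coefficients mod 5: 3·t ≡ 4 (mod 5).
    The inverse of 3 mod 5 is 2 (since 3·2 = 6 = 1·5 + 1), so t ≡ 2·4 = 8 ≡ 3 (mod 5).
    Then x = 11 + 13·3 = 50, valid modulo lcm(13, 5) = 65: x ≡ 50 (mod 65).
  Combine with x ≡ 10 (mod 11): since gcd(65, 11) = 1, we get a unique residue mod 715.
    Write x = 50 + 65·t and substitute into x ≡ 10 (mod 11): 65·t ≡ 10 − 50 = -40 (mod 11).
    Reduce coefficients mod 11: 10·t ≡ 4 (mod 11).
    The inverse of 10 mod 11 is 10 (since 10·10 = 100 = 9·11 + 1), so t ≡ 10·4 = 40 ≡ 7 (mod 11).
    Then x = 50 + 65·7 = 505, valid modulo lcm(65, 11) = 715: x ≡ 505 (mod 715).
Verify: 505 mod 13 = 11 ✓, 505 mod 5 = 0 ✓, 505 mod 11 = 10 ✓.

x ≡ 505 (mod 715).


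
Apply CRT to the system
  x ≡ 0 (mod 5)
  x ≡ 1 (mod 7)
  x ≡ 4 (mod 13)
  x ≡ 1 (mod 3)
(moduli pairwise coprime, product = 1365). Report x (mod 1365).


Product of moduli M = 5 · 7 · 13 · 3 = 1365.
Merge one congruence at a time:
  Start: x ≡ 0 (mod 5).
  Combine with x ≡ 1 (mod 7); new modulus lcm = 35.
    Write x = 0 + 5·t and substitute into x ≡ 1 (mod 7): 5·t ≡ 1 − 0 = 1 (mod 7).
    The inverse of 5 mod 7 is 3 (since 5·3 = 15 = 2·7 + 1), so t ≡ 3·1 = 3 ≡ 3 (mod 7).
    Then x = 0 + 5·3 = 15, valid modulo lcm(5, 7) = 35: x ≡ 15 (mod 35).
  Combine with x ≡ 4 (mod 13); new modulus lcm = 455.
    Write x = 15 + 35·t and substitute into x ≡ 4 (mod 13): 35·t ≡ 4 − 15 = -11 (mod 13).
    Reduce coefficients mod 13: 9·t ≡ 2 (mod 13).
    The inverse of 9 mod 13 is 3 (since 9·3 = 27 = 2·13 + 1), so t ≡ 3·2 = 6 ≡ 6 (mod 13).
    Then x = 15 + 35·6 = 225, valid modulo lcm(35, 13) = 455: x ≡ 225 (mod 455).
  Combine with x ≡ 1 (mod 3); new modulus lcm = 1365.
    Write x = 225 + 455·t and substitute into x ≡ 1 (mod 3): 455·t ≡ 1 − 225 = -224 (mod 3).
    Reduce coefficients mod 3: 2·t ≡ 1 (mod 3).
    The inverse of 2 mod 3 is 2 (since 2·2 = 4 = 1·3 + 1), so t ≡ 2·1 = 2 ≡ 2 (mod 3).
    Then x = 225 + 455·2 = 1135, valid modulo lcm(455, 3) = 1365: x ≡ 1135 (mod 1365).
Verify against each original: 1135 mod 5 = 0, 1135 mod 7 = 1, 1135 mod 13 = 4, 1135 mod 3 = 1.

x ≡ 1135 (mod 1365).


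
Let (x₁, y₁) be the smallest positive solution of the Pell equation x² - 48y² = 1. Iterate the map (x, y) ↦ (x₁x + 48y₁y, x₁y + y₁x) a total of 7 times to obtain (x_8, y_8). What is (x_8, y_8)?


Step 1: Find the fundamental solution (x₁, y₁) of x² - 48y² = 1.
  Expand √48 as a continued fraction. a₀ = ⌊√48⌋ = 6; iterate m_{k+1} = d_k·a_k − m_k, d_{k+1} = (48 − m_{k+1}²)/d_k, a_{k+1} = ⌊(a₀ + m_{k+1})/d_{k+1}⌋ (starting m₀ = 0, d₀ = 1), with convergents p_k = a_k·p_{k-1} + p_{k-2}, q_k = a_k·q_{k-1} + q_{k-2} (p₋₁ = 1, q₋₁ = 0):
  k = 0: a₀ = 6; p₀/q₀ = 6/1; p₀² − 48·q₀² = 36 − 48 = -12.
  k = 1: m = 6, d = 12, a = ⌊(6 + 6)/12⌋ = 1; p/q = (1·6 + 1)/(1·1 + 0) = 7/1; p² − 48·q² = 49 − 48 = 1.
  The first convergent with p² − 48·q² = 1 gives the fundamental solution (x₁, y₁) = (7, 1).
Step 2: Apply the recurrence (x_{n+1}, y_{n+1}) = (x₁x_n + 48y₁y_n, x₁y_n + y₁x_n) repeatedly.
  From (x_1, y_1) = (7, 1): x_2 = 7·7 + 48·1·1 = 97; y_2 = 7·1 + 1·7 = 14.
  From (x_2, y_2) = (97, 14): x_3 = 7·97 + 48·1·14 = 1351; y_3 = 7·14 + 1·97 = 195.
  From (x_3, y_3) = (1351, 195): x_4 = 7·1351 + 48·1·195 = 18817; y_4 = 7·195 + 1·1351 = 2716.
  From (x_4, y_4) = (18817, 2716): x_5 = 7·18817 + 48·1·2716 = 262087; y_5 = 7·2716 + 1·18817 = 37829.
  From (x_5, y_5) = (262087, 37829): x_6 = 7·262087 + 48·1·37829 = 3650401; y_6 = 7·37829 + 1·262087 = 526890.
  From (x_6, y_6) = (3650401, 526890): x_7 = 7·3650401 + 48·1·526890 = 50843527; y_7 = 7·526890 + 1·3650401 = 7338631.
  From (x_7, y_7) = (50843527, 7338631): x_8 = 7·50843527 + 48·1·7338631 = 708158977; y_8 = 7·7338631 + 1·50843527 = 102213944.
Step 3: Verify x_8² - 48·y_8² = 501489136705686529 - 501489136705686528 = 1 (should be 1). ✓

(x_1, y_1) = (7, 1); (x_8, y_8) = (708158977, 102213944).
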